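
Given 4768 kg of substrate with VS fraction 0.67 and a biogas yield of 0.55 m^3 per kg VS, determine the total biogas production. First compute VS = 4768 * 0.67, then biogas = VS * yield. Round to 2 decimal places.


Compute volatile solids:
  VS = mass * VS_fraction = 4768 * 0.67 = 3194.56 kg
Calculate biogas volume:
  Biogas = VS * specific_yield = 3194.56 * 0.55
  Biogas = 1757.01 m^3

1757.01


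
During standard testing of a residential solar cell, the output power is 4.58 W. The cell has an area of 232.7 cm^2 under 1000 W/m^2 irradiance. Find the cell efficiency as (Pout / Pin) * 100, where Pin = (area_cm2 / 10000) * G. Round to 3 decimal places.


First compute the input power:
  Pin = area_cm2 / 10000 * G = 232.7 / 10000 * 1000 = 23.27 W
Then compute efficiency:
  Efficiency = (Pout / Pin) * 100 = (4.58 / 23.27) * 100
  Efficiency = 19.682%

19.682


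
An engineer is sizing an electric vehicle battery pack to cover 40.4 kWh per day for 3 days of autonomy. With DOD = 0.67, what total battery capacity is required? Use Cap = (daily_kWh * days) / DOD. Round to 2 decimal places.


Total energy needed = daily * days = 40.4 * 3 = 121.2 kWh
Account for depth of discharge:
  Cap = total_energy / DOD = 121.2 / 0.67
  Cap = 180.90 kWh

180.90


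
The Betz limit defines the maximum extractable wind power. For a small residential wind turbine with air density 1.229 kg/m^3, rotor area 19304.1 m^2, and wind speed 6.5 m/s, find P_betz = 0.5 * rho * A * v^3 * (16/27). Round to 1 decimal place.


The Betz coefficient Cp_max = 16/27 = 0.5926
v^3 = 6.5^3 = 274.625
P_betz = 0.5 * rho * A * v^3 * Cp_max
P_betz = 0.5 * 1.229 * 19304.1 * 274.625 * 0.5926
P_betz = 1930490.8 W

1930490.8


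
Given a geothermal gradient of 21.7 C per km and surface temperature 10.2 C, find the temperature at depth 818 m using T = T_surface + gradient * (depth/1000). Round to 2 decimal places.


Convert depth to km: 818 / 1000 = 0.818 km
Temperature increase = gradient * depth_km = 21.7 * 0.818 = 17.75 C
Temperature at depth = T_surface + delta_T = 10.2 + 17.75
T = 27.95 C

27.95


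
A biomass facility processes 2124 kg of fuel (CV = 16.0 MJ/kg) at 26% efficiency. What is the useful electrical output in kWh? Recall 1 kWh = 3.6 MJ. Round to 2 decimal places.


Total energy = mass * CV = 2124 * 16.0 = 33984.0 MJ
Useful energy = total * eta = 33984.0 * 0.26 = 8835.84 MJ
Convert to kWh: 8835.84 / 3.6
Useful energy = 2454.40 kWh

2454.40


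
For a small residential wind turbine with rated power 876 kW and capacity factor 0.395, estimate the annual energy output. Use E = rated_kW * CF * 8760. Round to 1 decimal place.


Annual energy = rated_kW * capacity_factor * hours_per_year
Given: P_rated = 876 kW, CF = 0.395, hours = 8760
E = 876 * 0.395 * 8760
E = 3031135.2 kWh

3031135.2


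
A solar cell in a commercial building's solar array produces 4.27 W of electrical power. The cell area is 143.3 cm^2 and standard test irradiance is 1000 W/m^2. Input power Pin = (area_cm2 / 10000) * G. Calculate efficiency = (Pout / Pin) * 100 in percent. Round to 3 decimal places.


First compute the input power:
  Pin = area_cm2 / 10000 * G = 143.3 / 10000 * 1000 = 14.33 W
Then compute efficiency:
  Efficiency = (Pout / Pin) * 100 = (4.27 / 14.33) * 100
  Efficiency = 29.798%

29.798


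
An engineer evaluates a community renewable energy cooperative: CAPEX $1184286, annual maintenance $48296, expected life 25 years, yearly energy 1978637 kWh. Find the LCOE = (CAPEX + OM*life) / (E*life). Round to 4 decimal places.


Total cost = CAPEX + OM * lifetime = 1184286 + 48296 * 25 = 1184286 + 1207400 = 2391686
Total generation = annual * lifetime = 1978637 * 25 = 49465925 kWh
LCOE = 2391686 / 49465925
LCOE = 0.0484 $/kWh

0.0484


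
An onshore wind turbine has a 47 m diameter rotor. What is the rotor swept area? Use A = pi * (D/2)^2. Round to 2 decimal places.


Compute the rotor radius:
  r = D / 2 = 47 / 2 = 23.5 m
Calculate swept area:
  A = pi * r^2 = pi * 23.5^2
  A = 1734.94 m^2

1734.94


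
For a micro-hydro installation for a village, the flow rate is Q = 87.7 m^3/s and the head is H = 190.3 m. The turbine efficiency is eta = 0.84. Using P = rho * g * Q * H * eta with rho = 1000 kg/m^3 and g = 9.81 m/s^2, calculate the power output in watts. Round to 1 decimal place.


Apply the hydropower formula P = rho * g * Q * H * eta
rho * g = 1000 * 9.81 = 9810.0
P = 9810.0 * 87.7 * 190.3 * 0.84
P = 137526590.1 W

137526590.1


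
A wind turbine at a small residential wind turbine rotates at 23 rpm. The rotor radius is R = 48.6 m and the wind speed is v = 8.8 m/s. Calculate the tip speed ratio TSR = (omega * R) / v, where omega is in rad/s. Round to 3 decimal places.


Convert rotational speed to rad/s:
  omega = 23 * 2 * pi / 60 = 2.4086 rad/s
Compute tip speed:
  v_tip = omega * R = 2.4086 * 48.6 = 117.056 m/s
Tip speed ratio:
  TSR = v_tip / v_wind = 117.056 / 8.8 = 13.302

13.302


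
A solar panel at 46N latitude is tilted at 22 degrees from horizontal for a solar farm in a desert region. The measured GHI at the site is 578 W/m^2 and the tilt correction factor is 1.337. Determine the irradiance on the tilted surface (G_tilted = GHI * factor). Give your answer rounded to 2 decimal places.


Identify the given values:
  GHI = 578 W/m^2, tilt correction factor = 1.337
Apply the formula G_tilted = GHI * factor:
  G_tilted = 578 * 1.337
  G_tilted = 772.79 W/m^2

772.79


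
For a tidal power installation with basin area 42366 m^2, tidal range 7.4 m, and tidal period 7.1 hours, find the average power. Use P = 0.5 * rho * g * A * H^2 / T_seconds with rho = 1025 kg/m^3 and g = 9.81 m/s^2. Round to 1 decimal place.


Convert period to seconds: T = 7.1 * 3600 = 25560.0 s
H^2 = 7.4^2 = 54.76
P = 0.5 * rho * g * A * H^2 / T
P = 0.5 * 1025 * 9.81 * 42366 * 54.76 / 25560.0
P = 456334.1 W

456334.1


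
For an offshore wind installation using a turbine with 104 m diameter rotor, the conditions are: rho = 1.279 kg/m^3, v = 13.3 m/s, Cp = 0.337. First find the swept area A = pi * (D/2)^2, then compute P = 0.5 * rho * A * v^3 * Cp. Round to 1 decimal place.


Step 1 -- Compute swept area:
  A = pi * (D/2)^2 = pi * (104/2)^2 = 8494.87 m^2
Step 2 -- Apply wind power equation:
  P = 0.5 * rho * A * v^3 * Cp
  v^3 = 13.3^3 = 2352.637
  P = 0.5 * 1.279 * 8494.87 * 2352.637 * 0.337
  P = 4307070.0 W

4307070.0


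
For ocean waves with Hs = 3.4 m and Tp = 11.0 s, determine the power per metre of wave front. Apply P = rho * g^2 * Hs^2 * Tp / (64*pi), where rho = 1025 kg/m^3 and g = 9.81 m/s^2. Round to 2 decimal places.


Apply wave power formula:
  g^2 = 9.81^2 = 96.2361
  Hs^2 = 3.4^2 = 11.56
  Numerator = rho * g^2 * Hs^2 * Tp = 1025 * 96.2361 * 11.56 * 11.0 = 12543317.04
  Denominator = 64 * pi = 201.0619
  P = 12543317.04 / 201.0619 = 62385.34 W/m

62385.34


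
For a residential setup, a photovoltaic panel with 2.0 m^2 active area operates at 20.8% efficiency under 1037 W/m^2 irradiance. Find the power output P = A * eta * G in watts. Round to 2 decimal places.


Use the solar power formula P = A * eta * G.
Given: A = 2.0 m^2, eta = 0.208, G = 1037 W/m^2
P = 2.0 * 0.208 * 1037
P = 431.39 W

431.39


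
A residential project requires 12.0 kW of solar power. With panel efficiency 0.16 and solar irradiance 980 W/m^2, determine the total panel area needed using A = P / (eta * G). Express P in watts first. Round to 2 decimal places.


Convert target power to watts: P = 12.0 * 1000 = 12000.0 W
Compute denominator: eta * G = 0.16 * 980 = 156.8
Required area A = P / (eta * G) = 12000.0 / 156.8
A = 76.53 m^2

76.53


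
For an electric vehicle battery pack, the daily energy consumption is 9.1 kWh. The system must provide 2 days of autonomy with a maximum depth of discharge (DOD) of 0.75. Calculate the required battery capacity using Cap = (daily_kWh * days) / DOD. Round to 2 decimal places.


Total energy needed = daily * days = 9.1 * 2 = 18.2 kWh
Account for depth of discharge:
  Cap = total_energy / DOD = 18.2 / 0.75
  Cap = 24.27 kWh

24.27


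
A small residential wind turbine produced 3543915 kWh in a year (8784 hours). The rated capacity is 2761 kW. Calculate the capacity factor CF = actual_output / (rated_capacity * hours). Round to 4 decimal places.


Capacity factor = actual output / maximum possible output
Maximum possible = rated * hours = 2761 * 8784 = 24252624 kWh
CF = 3543915 / 24252624
CF = 0.1461

0.1461


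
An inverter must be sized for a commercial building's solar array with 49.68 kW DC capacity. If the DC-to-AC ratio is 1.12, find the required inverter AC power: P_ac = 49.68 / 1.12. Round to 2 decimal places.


The inverter AC capacity is determined by the DC/AC ratio.
Given: P_dc = 49.68 kW, DC/AC ratio = 1.12
P_ac = P_dc / ratio = 49.68 / 1.12
P_ac = 44.36 kW

44.36


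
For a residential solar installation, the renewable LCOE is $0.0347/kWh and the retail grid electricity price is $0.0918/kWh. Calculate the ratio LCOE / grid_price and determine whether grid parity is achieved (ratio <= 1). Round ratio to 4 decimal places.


Compare LCOE to grid price:
  LCOE = $0.0347/kWh, Grid price = $0.0918/kWh
  Ratio = LCOE / grid_price = 0.0347 / 0.0918 = 0.3780
  Grid parity achieved (ratio <= 1)? yes

0.3780


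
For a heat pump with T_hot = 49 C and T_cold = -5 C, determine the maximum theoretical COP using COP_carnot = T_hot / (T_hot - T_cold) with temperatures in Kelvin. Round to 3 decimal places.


Convert to Kelvin:
  T_hot = 49 + 273.15 = 322.15 K
  T_cold = -5 + 273.15 = 268.15 K
Apply Carnot COP formula:
  COP = T_hot_K / (T_hot_K - T_cold_K) = 322.15 / 54.0
  COP = 5.966

5.966


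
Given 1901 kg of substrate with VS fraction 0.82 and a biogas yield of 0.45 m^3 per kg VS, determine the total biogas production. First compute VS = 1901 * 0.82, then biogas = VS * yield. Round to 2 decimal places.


Compute volatile solids:
  VS = mass * VS_fraction = 1901 * 0.82 = 1558.82 kg
Calculate biogas volume:
  Biogas = VS * specific_yield = 1558.82 * 0.45
  Biogas = 701.47 m^3

701.47


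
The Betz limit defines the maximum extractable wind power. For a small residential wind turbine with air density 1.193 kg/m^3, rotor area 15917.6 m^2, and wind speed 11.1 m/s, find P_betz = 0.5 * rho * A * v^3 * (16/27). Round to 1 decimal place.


The Betz coefficient Cp_max = 16/27 = 0.5926
v^3 = 11.1^3 = 1367.631
P_betz = 0.5 * rho * A * v^3 * Cp_max
P_betz = 0.5 * 1.193 * 15917.6 * 1367.631 * 0.5926
P_betz = 7695080.9 W

7695080.9


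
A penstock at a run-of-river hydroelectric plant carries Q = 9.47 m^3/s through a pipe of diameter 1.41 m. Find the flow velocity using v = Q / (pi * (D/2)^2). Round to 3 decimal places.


Compute pipe cross-sectional area:
  A = pi * (D/2)^2 = pi * (1.41/2)^2 = 1.5615 m^2
Calculate velocity:
  v = Q / A = 9.47 / 1.5615
  v = 6.065 m/s

6.065


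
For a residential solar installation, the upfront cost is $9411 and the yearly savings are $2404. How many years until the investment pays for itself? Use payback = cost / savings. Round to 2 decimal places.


Simple payback period = initial cost / annual savings
Payback = 9411 / 2404
Payback = 3.91 years

3.91


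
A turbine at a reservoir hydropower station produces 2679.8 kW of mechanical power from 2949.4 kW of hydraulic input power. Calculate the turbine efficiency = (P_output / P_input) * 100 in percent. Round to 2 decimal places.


Turbine efficiency = (output power / input power) * 100
eta = (2679.8 / 2949.4) * 100
eta = 90.86%

90.86


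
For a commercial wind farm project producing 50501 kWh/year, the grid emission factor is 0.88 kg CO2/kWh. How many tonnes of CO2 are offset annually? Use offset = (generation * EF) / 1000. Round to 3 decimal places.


CO2 offset in kg = generation * emission_factor
CO2 offset = 50501 * 0.88 = 44440.88 kg
Convert to tonnes:
  CO2 offset = 44440.88 / 1000 = 44.441 tonnes

44.441


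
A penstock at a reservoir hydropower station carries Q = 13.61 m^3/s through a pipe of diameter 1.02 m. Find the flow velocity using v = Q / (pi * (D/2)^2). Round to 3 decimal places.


Compute pipe cross-sectional area:
  A = pi * (D/2)^2 = pi * (1.02/2)^2 = 0.8171 m^2
Calculate velocity:
  v = Q / A = 13.61 / 0.8171
  v = 16.656 m/s

16.656


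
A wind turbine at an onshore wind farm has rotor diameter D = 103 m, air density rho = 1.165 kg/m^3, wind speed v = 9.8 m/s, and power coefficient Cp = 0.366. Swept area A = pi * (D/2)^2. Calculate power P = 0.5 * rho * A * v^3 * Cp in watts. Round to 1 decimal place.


Step 1 -- Compute swept area:
  A = pi * (D/2)^2 = pi * (103/2)^2 = 8332.29 m^2
Step 2 -- Apply wind power equation:
  P = 0.5 * rho * A * v^3 * Cp
  v^3 = 9.8^3 = 941.192
  P = 0.5 * 1.165 * 8332.29 * 941.192 * 0.366
  P = 1671935.7 W

1671935.7


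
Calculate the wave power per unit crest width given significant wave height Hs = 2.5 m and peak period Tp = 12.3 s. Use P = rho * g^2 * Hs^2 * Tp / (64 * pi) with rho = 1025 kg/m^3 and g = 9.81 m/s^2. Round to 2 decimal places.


Apply wave power formula:
  g^2 = 9.81^2 = 96.2361
  Hs^2 = 2.5^2 = 6.25
  Numerator = rho * g^2 * Hs^2 * Tp = 1025 * 96.2361 * 6.25 * 12.3 = 7583103.94
  Denominator = 64 * pi = 201.0619
  P = 7583103.94 / 201.0619 = 37715.26 W/m

37715.26


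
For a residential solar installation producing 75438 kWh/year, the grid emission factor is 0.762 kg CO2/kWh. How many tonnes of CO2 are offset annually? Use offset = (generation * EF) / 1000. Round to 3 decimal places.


CO2 offset in kg = generation * emission_factor
CO2 offset = 75438 * 0.762 = 57483.76 kg
Convert to tonnes:
  CO2 offset = 57483.76 / 1000 = 57.484 tonnes

57.484


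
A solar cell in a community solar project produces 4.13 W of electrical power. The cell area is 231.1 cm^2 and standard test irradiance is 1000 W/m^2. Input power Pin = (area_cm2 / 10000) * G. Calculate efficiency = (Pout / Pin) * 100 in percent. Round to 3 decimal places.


First compute the input power:
  Pin = area_cm2 / 10000 * G = 231.1 / 10000 * 1000 = 23.11 W
Then compute efficiency:
  Efficiency = (Pout / Pin) * 100 = (4.13 / 23.11) * 100
  Efficiency = 17.871%

17.871


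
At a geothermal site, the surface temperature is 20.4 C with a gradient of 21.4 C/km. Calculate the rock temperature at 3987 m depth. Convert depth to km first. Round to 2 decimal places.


Convert depth to km: 3987 / 1000 = 3.987 km
Temperature increase = gradient * depth_km = 21.4 * 3.987 = 85.32 C
Temperature at depth = T_surface + delta_T = 20.4 + 85.32
T = 105.72 C

105.72


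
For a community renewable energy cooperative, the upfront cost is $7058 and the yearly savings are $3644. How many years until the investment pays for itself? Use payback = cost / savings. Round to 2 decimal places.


Simple payback period = initial cost / annual savings
Payback = 7058 / 3644
Payback = 1.94 years

1.94


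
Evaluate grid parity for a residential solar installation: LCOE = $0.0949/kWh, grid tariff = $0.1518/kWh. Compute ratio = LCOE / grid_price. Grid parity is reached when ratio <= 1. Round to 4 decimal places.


Compare LCOE to grid price:
  LCOE = $0.0949/kWh, Grid price = $0.1518/kWh
  Ratio = LCOE / grid_price = 0.0949 / 0.1518 = 0.6252
  Grid parity achieved (ratio <= 1)? yes

0.6252


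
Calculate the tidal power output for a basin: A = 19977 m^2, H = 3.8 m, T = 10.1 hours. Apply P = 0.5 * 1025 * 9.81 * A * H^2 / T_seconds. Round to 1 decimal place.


Convert period to seconds: T = 10.1 * 3600 = 36360.0 s
H^2 = 3.8^2 = 14.44
P = 0.5 * rho * g * A * H^2 / T
P = 0.5 * 1025 * 9.81 * 19977 * 14.44 / 36360.0
P = 39887.5 W

39887.5


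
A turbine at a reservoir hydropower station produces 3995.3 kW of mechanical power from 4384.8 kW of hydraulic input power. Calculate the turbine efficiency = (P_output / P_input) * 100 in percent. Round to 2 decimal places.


Turbine efficiency = (output power / input power) * 100
eta = (3995.3 / 4384.8) * 100
eta = 91.12%

91.12


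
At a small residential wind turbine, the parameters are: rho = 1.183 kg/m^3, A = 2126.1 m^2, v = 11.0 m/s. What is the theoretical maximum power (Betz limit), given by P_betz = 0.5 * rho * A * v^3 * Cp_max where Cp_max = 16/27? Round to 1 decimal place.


The Betz coefficient Cp_max = 16/27 = 0.5926
v^3 = 11.0^3 = 1331.0
P_betz = 0.5 * rho * A * v^3 * Cp_max
P_betz = 0.5 * 1.183 * 2126.1 * 1331.0 * 0.5926
P_betz = 991911.0 W

991911.0


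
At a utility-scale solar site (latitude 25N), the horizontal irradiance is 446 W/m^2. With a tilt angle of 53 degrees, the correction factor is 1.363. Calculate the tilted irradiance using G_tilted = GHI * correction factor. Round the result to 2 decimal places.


Identify the given values:
  GHI = 446 W/m^2, tilt correction factor = 1.363
Apply the formula G_tilted = GHI * factor:
  G_tilted = 446 * 1.363
  G_tilted = 607.90 W/m^2

607.90


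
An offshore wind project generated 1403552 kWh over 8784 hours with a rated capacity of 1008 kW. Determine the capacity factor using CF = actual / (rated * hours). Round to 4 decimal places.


Capacity factor = actual output / maximum possible output
Maximum possible = rated * hours = 1008 * 8784 = 8854272 kWh
CF = 1403552 / 8854272
CF = 0.1585

0.1585


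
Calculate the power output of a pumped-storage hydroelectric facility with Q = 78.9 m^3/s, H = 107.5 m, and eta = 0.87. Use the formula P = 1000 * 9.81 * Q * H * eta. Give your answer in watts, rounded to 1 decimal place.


Apply the hydropower formula P = rho * g * Q * H * eta
rho * g = 1000 * 9.81 = 9810.0
P = 9810.0 * 78.9 * 107.5 * 0.87
P = 72389191.7 W

72389191.7


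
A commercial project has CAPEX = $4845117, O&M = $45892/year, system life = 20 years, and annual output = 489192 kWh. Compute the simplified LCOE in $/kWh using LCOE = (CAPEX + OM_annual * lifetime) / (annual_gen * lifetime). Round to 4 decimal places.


Total cost = CAPEX + OM * lifetime = 4845117 + 45892 * 20 = 4845117 + 917840 = 5762957
Total generation = annual * lifetime = 489192 * 20 = 9783840 kWh
LCOE = 5762957 / 9783840
LCOE = 0.5890 $/kWh

0.5890


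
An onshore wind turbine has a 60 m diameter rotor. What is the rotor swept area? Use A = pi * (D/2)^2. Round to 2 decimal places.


Compute the rotor radius:
  r = D / 2 = 60 / 2 = 30.0 m
Calculate swept area:
  A = pi * r^2 = pi * 30.0^2
  A = 2827.43 m^2

2827.43


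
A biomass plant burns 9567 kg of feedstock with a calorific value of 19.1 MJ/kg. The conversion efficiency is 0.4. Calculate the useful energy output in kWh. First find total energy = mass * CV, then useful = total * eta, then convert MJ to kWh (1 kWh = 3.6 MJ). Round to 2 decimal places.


Total energy = mass * CV = 9567 * 19.1 = 182729.7 MJ
Useful energy = total * eta = 182729.7 * 0.4 = 73091.88 MJ
Convert to kWh: 73091.88 / 3.6
Useful energy = 20303.30 kWh

20303.30


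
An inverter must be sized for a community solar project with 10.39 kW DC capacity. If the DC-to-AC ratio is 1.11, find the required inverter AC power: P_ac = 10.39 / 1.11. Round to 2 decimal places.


The inverter AC capacity is determined by the DC/AC ratio.
Given: P_dc = 10.39 kW, DC/AC ratio = 1.11
P_ac = P_dc / ratio = 10.39 / 1.11
P_ac = 9.36 kW

9.36


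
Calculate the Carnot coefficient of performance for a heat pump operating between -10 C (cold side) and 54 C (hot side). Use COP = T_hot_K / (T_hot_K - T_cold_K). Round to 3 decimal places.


Convert to Kelvin:
  T_hot = 54 + 273.15 = 327.15 K
  T_cold = -10 + 273.15 = 263.15 K
Apply Carnot COP formula:
  COP = T_hot_K / (T_hot_K - T_cold_K) = 327.15 / 64.0
  COP = 5.112

5.112


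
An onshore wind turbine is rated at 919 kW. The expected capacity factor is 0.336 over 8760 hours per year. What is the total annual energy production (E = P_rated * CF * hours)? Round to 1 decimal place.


Annual energy = rated_kW * capacity_factor * hours_per_year
Given: P_rated = 919 kW, CF = 0.336, hours = 8760
E = 919 * 0.336 * 8760
E = 2704947.8 kWh

2704947.8


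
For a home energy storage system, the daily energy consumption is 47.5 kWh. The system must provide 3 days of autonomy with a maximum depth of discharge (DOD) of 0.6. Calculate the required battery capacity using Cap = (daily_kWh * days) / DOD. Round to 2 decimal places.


Total energy needed = daily * days = 47.5 * 3 = 142.5 kWh
Account for depth of discharge:
  Cap = total_energy / DOD = 142.5 / 0.6
  Cap = 237.50 kWh

237.50


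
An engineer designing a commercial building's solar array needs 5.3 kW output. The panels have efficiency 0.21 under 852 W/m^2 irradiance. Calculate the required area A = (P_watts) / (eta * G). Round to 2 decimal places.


Convert target power to watts: P = 5.3 * 1000 = 5300.0 W
Compute denominator: eta * G = 0.21 * 852 = 178.92
Required area A = P / (eta * G) = 5300.0 / 178.92
A = 29.62 m^2

29.62


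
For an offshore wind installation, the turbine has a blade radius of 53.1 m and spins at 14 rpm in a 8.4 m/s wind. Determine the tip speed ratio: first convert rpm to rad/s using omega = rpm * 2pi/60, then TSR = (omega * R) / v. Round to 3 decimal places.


Convert rotational speed to rad/s:
  omega = 14 * 2 * pi / 60 = 1.4661 rad/s
Compute tip speed:
  v_tip = omega * R = 1.4661 * 53.1 = 77.849 m/s
Tip speed ratio:
  TSR = v_tip / v_wind = 77.849 / 8.4 = 9.268

9.268


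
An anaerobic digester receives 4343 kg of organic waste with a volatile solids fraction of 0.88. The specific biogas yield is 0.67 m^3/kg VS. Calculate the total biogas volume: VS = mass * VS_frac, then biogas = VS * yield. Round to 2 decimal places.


Compute volatile solids:
  VS = mass * VS_fraction = 4343 * 0.88 = 3821.84 kg
Calculate biogas volume:
  Biogas = VS * specific_yield = 3821.84 * 0.67
  Biogas = 2560.63 m^3

2560.63


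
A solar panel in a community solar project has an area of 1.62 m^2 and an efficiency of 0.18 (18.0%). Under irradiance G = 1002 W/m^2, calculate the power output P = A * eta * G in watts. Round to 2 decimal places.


Use the solar power formula P = A * eta * G.
Given: A = 1.62 m^2, eta = 0.18, G = 1002 W/m^2
P = 1.62 * 0.18 * 1002
P = 292.18 W

292.18


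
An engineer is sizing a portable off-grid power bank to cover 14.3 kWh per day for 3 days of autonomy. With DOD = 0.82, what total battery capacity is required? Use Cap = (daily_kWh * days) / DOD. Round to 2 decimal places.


Total energy needed = daily * days = 14.3 * 3 = 42.9 kWh
Account for depth of discharge:
  Cap = total_energy / DOD = 42.9 / 0.82
  Cap = 52.32 kWh

52.32


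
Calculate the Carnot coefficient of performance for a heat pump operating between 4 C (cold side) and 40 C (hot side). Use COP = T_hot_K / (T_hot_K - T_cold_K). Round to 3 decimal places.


Convert to Kelvin:
  T_hot = 40 + 273.15 = 313.15 K
  T_cold = 4 + 273.15 = 277.15 K
Apply Carnot COP formula:
  COP = T_hot_K / (T_hot_K - T_cold_K) = 313.15 / 36.0
  COP = 8.699

8.699


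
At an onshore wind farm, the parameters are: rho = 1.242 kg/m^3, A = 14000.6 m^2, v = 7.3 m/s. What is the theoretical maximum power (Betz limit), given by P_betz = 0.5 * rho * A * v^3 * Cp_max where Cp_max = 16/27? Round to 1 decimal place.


The Betz coefficient Cp_max = 16/27 = 0.5926
v^3 = 7.3^3 = 389.017
P_betz = 0.5 * rho * A * v^3 * Cp_max
P_betz = 0.5 * 1.242 * 14000.6 * 389.017 * 0.5926
P_betz = 2004301.5 W

2004301.5


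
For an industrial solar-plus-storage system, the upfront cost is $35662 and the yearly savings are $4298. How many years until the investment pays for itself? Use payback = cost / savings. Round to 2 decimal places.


Simple payback period = initial cost / annual savings
Payback = 35662 / 4298
Payback = 8.30 years

8.30


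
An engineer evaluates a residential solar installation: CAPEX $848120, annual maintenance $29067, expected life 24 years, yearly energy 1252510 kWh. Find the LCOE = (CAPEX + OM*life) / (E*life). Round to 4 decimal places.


Total cost = CAPEX + OM * lifetime = 848120 + 29067 * 24 = 848120 + 697608 = 1545728
Total generation = annual * lifetime = 1252510 * 24 = 30060240 kWh
LCOE = 1545728 / 30060240
LCOE = 0.0514 $/kWh

0.0514


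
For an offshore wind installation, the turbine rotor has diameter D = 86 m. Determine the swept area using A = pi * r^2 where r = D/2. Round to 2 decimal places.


Compute the rotor radius:
  r = D / 2 = 86 / 2 = 43.0 m
Calculate swept area:
  A = pi * r^2 = pi * 43.0^2
  A = 5808.80 m^2

5808.80


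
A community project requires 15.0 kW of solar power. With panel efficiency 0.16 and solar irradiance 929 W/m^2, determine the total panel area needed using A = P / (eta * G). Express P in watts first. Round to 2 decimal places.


Convert target power to watts: P = 15.0 * 1000 = 15000.0 W
Compute denominator: eta * G = 0.16 * 929 = 148.64
Required area A = P / (eta * G) = 15000.0 / 148.64
A = 100.91 m^2

100.91


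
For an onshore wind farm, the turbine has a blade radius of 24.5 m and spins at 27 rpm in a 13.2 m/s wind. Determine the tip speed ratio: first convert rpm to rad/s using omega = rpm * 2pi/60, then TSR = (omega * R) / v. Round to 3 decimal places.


Convert rotational speed to rad/s:
  omega = 27 * 2 * pi / 60 = 2.8274 rad/s
Compute tip speed:
  v_tip = omega * R = 2.8274 * 24.5 = 69.272 m/s
Tip speed ratio:
  TSR = v_tip / v_wind = 69.272 / 13.2 = 5.248

5.248


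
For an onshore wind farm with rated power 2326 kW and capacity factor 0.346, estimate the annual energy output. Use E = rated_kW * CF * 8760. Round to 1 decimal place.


Annual energy = rated_kW * capacity_factor * hours_per_year
Given: P_rated = 2326 kW, CF = 0.346, hours = 8760
E = 2326 * 0.346 * 8760
E = 7050013.0 kWh

7050013.0


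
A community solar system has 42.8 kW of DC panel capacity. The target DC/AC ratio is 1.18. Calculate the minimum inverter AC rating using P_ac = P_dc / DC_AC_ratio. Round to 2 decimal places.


The inverter AC capacity is determined by the DC/AC ratio.
Given: P_dc = 42.8 kW, DC/AC ratio = 1.18
P_ac = P_dc / ratio = 42.8 / 1.18
P_ac = 36.27 kW

36.27


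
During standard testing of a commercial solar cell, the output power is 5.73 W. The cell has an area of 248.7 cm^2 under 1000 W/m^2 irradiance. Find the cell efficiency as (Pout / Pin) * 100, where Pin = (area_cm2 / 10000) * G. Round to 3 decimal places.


First compute the input power:
  Pin = area_cm2 / 10000 * G = 248.7 / 10000 * 1000 = 24.87 W
Then compute efficiency:
  Efficiency = (Pout / Pin) * 100 = (5.73 / 24.87) * 100
  Efficiency = 23.040%

23.040


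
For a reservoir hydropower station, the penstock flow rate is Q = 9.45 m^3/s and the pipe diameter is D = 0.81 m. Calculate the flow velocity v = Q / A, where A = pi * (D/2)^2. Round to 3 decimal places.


Compute pipe cross-sectional area:
  A = pi * (D/2)^2 = pi * (0.81/2)^2 = 0.5153 m^2
Calculate velocity:
  v = Q / A = 9.45 / 0.5153
  v = 18.339 m/s

18.339


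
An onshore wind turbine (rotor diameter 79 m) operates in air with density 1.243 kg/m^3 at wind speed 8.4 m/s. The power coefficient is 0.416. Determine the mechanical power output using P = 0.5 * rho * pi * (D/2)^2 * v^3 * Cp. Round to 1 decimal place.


Step 1 -- Compute swept area:
  A = pi * (D/2)^2 = pi * (79/2)^2 = 4901.67 m^2
Step 2 -- Apply wind power equation:
  P = 0.5 * rho * A * v^3 * Cp
  v^3 = 8.4^3 = 592.704
  P = 0.5 * 1.243 * 4901.67 * 592.704 * 0.416
  P = 751132.2 W

751132.2


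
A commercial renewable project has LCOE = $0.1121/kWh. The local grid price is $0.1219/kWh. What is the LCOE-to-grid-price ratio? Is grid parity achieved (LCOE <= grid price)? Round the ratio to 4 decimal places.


Compare LCOE to grid price:
  LCOE = $0.1121/kWh, Grid price = $0.1219/kWh
  Ratio = LCOE / grid_price = 0.1121 / 0.1219 = 0.9196
  Grid parity achieved (ratio <= 1)? yes

0.9196


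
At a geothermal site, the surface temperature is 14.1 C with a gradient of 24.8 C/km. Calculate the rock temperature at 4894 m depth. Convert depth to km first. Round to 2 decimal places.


Convert depth to km: 4894 / 1000 = 4.894 km
Temperature increase = gradient * depth_km = 24.8 * 4.894 = 121.37 C
Temperature at depth = T_surface + delta_T = 14.1 + 121.37
T = 135.47 C

135.47


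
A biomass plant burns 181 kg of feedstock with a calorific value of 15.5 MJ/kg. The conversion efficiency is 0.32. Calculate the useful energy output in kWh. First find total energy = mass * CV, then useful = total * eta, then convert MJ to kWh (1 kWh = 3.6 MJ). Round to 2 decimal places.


Total energy = mass * CV = 181 * 15.5 = 2805.5 MJ
Useful energy = total * eta = 2805.5 * 0.32 = 897.76 MJ
Convert to kWh: 897.76 / 3.6
Useful energy = 249.38 kWh

249.38


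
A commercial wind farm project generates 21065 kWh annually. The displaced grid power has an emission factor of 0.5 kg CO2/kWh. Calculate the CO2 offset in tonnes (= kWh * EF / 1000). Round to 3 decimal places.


CO2 offset in kg = generation * emission_factor
CO2 offset = 21065 * 0.5 = 10532.5 kg
Convert to tonnes:
  CO2 offset = 10532.5 / 1000 = 10.533 tonnes

10.533


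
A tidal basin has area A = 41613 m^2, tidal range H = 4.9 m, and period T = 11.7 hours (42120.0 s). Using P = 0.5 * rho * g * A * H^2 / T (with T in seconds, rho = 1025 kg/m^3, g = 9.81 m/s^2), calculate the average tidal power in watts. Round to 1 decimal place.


Convert period to seconds: T = 11.7 * 3600 = 42120.0 s
H^2 = 4.9^2 = 24.01
P = 0.5 * rho * g * A * H^2 / T
P = 0.5 * 1025 * 9.81 * 41613 * 24.01 / 42120.0
P = 119260.2 W

119260.2


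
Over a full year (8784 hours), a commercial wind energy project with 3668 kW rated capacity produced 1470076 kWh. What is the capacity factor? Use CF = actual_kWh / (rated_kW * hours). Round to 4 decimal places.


Capacity factor = actual output / maximum possible output
Maximum possible = rated * hours = 3668 * 8784 = 32219712 kWh
CF = 1470076 / 32219712
CF = 0.0456

0.0456


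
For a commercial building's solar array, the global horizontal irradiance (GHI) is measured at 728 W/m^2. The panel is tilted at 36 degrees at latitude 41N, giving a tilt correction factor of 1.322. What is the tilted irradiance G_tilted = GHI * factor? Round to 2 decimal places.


Identify the given values:
  GHI = 728 W/m^2, tilt correction factor = 1.322
Apply the formula G_tilted = GHI * factor:
  G_tilted = 728 * 1.322
  G_tilted = 962.42 W/m^2

962.42


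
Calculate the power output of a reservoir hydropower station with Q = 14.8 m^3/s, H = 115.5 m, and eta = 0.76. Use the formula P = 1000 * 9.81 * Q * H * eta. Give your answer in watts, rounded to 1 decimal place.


Apply the hydropower formula P = rho * g * Q * H * eta
rho * g = 1000 * 9.81 = 9810.0
P = 9810.0 * 14.8 * 115.5 * 0.76
P = 12744602.6 W

12744602.6


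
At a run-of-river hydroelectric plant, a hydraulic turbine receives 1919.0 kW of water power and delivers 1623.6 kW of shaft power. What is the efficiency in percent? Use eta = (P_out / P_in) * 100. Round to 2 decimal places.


Turbine efficiency = (output power / input power) * 100
eta = (1623.6 / 1919.0) * 100
eta = 84.61%

84.61


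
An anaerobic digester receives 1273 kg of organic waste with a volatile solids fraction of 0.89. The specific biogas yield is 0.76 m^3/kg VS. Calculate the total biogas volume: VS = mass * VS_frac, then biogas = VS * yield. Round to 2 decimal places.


Compute volatile solids:
  VS = mass * VS_fraction = 1273 * 0.89 = 1132.97 kg
Calculate biogas volume:
  Biogas = VS * specific_yield = 1132.97 * 0.76
  Biogas = 861.06 m^3

861.06


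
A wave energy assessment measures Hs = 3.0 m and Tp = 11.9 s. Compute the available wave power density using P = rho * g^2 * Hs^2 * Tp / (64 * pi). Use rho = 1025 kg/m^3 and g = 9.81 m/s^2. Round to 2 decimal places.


Apply wave power formula:
  g^2 = 9.81^2 = 96.2361
  Hs^2 = 3.0^2 = 9.0
  Numerator = rho * g^2 * Hs^2 * Tp = 1025 * 96.2361 * 9.0 * 11.9 = 10564558.47
  Denominator = 64 * pi = 201.0619
  P = 10564558.47 / 201.0619 = 52543.80 W/m

52543.80


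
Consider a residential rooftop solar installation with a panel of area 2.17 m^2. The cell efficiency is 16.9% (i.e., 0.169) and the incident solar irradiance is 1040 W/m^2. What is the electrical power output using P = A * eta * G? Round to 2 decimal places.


Use the solar power formula P = A * eta * G.
Given: A = 2.17 m^2, eta = 0.169, G = 1040 W/m^2
P = 2.17 * 0.169 * 1040
P = 381.40 W

381.40


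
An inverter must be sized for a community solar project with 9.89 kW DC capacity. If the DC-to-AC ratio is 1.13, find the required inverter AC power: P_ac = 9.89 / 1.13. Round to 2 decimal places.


The inverter AC capacity is determined by the DC/AC ratio.
Given: P_dc = 9.89 kW, DC/AC ratio = 1.13
P_ac = P_dc / ratio = 9.89 / 1.13
P_ac = 8.75 kW

8.75


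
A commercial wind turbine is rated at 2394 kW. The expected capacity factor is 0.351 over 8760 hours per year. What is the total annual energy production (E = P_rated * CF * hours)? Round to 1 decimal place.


Annual energy = rated_kW * capacity_factor * hours_per_year
Given: P_rated = 2394 kW, CF = 0.351, hours = 8760
E = 2394 * 0.351 * 8760
E = 7360975.4 kWh

7360975.4


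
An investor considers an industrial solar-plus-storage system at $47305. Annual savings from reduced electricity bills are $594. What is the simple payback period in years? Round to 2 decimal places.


Simple payback period = initial cost / annual savings
Payback = 47305 / 594
Payback = 79.64 years

79.64


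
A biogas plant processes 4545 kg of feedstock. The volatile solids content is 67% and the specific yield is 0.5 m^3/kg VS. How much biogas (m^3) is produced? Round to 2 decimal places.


Compute volatile solids:
  VS = mass * VS_fraction = 4545 * 0.67 = 3045.15 kg
Calculate biogas volume:
  Biogas = VS * specific_yield = 3045.15 * 0.5
  Biogas = 1522.58 m^3

1522.58


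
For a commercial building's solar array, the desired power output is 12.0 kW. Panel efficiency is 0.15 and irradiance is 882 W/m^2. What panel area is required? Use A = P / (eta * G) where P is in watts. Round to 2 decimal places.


Convert target power to watts: P = 12.0 * 1000 = 12000.0 W
Compute denominator: eta * G = 0.15 * 882 = 132.3
Required area A = P / (eta * G) = 12000.0 / 132.3
A = 90.70 m^2

90.70


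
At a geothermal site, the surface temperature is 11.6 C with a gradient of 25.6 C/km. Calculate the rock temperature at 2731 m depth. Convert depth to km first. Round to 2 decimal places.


Convert depth to km: 2731 / 1000 = 2.731 km
Temperature increase = gradient * depth_km = 25.6 * 2.731 = 69.91 C
Temperature at depth = T_surface + delta_T = 11.6 + 69.91
T = 81.51 C

81.51


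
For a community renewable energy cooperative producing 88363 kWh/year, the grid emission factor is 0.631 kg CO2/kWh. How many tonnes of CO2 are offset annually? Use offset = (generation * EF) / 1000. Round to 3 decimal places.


CO2 offset in kg = generation * emission_factor
CO2 offset = 88363 * 0.631 = 55757.05 kg
Convert to tonnes:
  CO2 offset = 55757.05 / 1000 = 55.757 tonnes

55.757


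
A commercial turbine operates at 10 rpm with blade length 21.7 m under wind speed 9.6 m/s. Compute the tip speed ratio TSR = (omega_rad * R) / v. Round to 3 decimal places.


Convert rotational speed to rad/s:
  omega = 10 * 2 * pi / 60 = 1.0472 rad/s
Compute tip speed:
  v_tip = omega * R = 1.0472 * 21.7 = 22.724 m/s
Tip speed ratio:
  TSR = v_tip / v_wind = 22.724 / 9.6 = 2.367

2.367


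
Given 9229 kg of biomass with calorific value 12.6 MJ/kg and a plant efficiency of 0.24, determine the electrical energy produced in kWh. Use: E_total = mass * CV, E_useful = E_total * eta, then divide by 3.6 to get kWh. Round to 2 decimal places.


Total energy = mass * CV = 9229 * 12.6 = 116285.4 MJ
Useful energy = total * eta = 116285.4 * 0.24 = 27908.5 MJ
Convert to kWh: 27908.5 / 3.6
Useful energy = 7752.36 kWh

7752.36


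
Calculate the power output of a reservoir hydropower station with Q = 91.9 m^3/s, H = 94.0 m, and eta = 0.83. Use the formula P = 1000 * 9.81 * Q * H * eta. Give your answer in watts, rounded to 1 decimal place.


Apply the hydropower formula P = rho * g * Q * H * eta
rho * g = 1000 * 9.81 = 9810.0
P = 9810.0 * 91.9 * 94.0 * 0.83
P = 70338072.8 W

70338072.8


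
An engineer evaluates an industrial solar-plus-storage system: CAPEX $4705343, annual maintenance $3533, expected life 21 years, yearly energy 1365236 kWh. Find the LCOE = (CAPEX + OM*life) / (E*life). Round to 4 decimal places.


Total cost = CAPEX + OM * lifetime = 4705343 + 3533 * 21 = 4705343 + 74193 = 4779536
Total generation = annual * lifetime = 1365236 * 21 = 28669956 kWh
LCOE = 4779536 / 28669956
LCOE = 0.1667 $/kWh

0.1667


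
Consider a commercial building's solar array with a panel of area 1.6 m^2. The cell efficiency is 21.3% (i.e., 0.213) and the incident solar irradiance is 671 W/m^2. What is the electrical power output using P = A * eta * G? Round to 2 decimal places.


Use the solar power formula P = A * eta * G.
Given: A = 1.6 m^2, eta = 0.213, G = 671 W/m^2
P = 1.6 * 0.213 * 671
P = 228.68 W

228.68


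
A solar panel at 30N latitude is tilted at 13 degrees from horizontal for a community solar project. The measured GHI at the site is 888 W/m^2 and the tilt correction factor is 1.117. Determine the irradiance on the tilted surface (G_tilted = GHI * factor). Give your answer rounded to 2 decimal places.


Identify the given values:
  GHI = 888 W/m^2, tilt correction factor = 1.117
Apply the formula G_tilted = GHI * factor:
  G_tilted = 888 * 1.117
  G_tilted = 991.90 W/m^2

991.90


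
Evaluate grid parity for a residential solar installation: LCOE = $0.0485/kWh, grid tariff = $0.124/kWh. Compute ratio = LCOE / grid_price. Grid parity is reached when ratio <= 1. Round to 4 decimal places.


Compare LCOE to grid price:
  LCOE = $0.0485/kWh, Grid price = $0.124/kWh
  Ratio = LCOE / grid_price = 0.0485 / 0.124 = 0.3911
  Grid parity achieved (ratio <= 1)? yes

0.3911


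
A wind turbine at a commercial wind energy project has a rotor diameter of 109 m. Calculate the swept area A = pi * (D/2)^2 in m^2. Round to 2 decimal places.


Compute the rotor radius:
  r = D / 2 = 109 / 2 = 54.5 m
Calculate swept area:
  A = pi * r^2 = pi * 54.5^2
  A = 9331.32 m^2

9331.32


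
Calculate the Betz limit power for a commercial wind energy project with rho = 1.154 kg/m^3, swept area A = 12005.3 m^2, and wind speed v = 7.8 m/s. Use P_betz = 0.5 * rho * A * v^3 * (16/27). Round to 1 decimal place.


The Betz coefficient Cp_max = 16/27 = 0.5926
v^3 = 7.8^3 = 474.552
P_betz = 0.5 * rho * A * v^3 * Cp_max
P_betz = 0.5 * 1.154 * 12005.3 * 474.552 * 0.5926
P_betz = 1947999.6 W

1947999.6


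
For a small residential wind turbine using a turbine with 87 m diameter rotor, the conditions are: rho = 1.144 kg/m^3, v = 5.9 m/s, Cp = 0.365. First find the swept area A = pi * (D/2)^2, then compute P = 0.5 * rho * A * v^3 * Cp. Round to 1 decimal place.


Step 1 -- Compute swept area:
  A = pi * (D/2)^2 = pi * (87/2)^2 = 5944.68 m^2
Step 2 -- Apply wind power equation:
  P = 0.5 * rho * A * v^3 * Cp
  v^3 = 5.9^3 = 205.379
  P = 0.5 * 1.144 * 5944.68 * 205.379 * 0.365
  P = 254902.0 W

254902.0


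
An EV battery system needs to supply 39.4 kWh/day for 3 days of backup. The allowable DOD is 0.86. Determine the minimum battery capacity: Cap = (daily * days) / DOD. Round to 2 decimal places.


Total energy needed = daily * days = 39.4 * 3 = 118.2 kWh
Account for depth of discharge:
  Cap = total_energy / DOD = 118.2 / 0.86
  Cap = 137.44 kWh

137.44


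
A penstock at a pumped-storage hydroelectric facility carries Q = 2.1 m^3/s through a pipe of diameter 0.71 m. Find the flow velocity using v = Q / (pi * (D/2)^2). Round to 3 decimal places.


Compute pipe cross-sectional area:
  A = pi * (D/2)^2 = pi * (0.71/2)^2 = 0.3959 m^2
Calculate velocity:
  v = Q / A = 2.1 / 0.3959
  v = 5.304 m/s

5.304


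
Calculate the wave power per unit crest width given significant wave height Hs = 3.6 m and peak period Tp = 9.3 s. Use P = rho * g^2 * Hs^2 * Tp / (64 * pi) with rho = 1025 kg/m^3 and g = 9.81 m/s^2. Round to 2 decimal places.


Apply wave power formula:
  g^2 = 9.81^2 = 96.2361
  Hs^2 = 3.6^2 = 12.96
  Numerator = rho * g^2 * Hs^2 * Tp = 1025 * 96.2361 * 12.96 * 9.3 = 11889123.28
  Denominator = 64 * pi = 201.0619
  P = 11889123.28 / 201.0619 = 59131.65 W/m

59131.65
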